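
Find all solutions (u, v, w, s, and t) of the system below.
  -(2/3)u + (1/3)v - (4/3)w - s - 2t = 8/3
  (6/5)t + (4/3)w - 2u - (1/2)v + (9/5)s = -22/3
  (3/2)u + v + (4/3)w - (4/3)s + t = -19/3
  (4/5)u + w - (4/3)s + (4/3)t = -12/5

infinitely many solutions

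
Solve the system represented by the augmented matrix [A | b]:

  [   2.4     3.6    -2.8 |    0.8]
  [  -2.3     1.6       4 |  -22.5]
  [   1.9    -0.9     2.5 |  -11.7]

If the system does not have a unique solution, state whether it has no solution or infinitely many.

Row-reduce the augmented matrix:
R1 ← R1 / (12/5).
R2 ← R2 + 23/10·R1.
R3 ← R3 − 19/10·R1.
R2 ← R2 / (101/20).
R1 ← R1 − 3/2·R2.
R3 ← R3 + 15/4·R2.
R3 ← R3 / (8627/1515).
R1 ← R1 + 472/303·R3.
R2 ← R2 − 79/303·R3.
Reading off the reduced rows gives x_1 = -1, x_2 = -3, x_3 = -5.

x_1 = -1, x_2 = -3, x_3 = -5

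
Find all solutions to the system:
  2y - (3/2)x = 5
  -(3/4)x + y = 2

no solution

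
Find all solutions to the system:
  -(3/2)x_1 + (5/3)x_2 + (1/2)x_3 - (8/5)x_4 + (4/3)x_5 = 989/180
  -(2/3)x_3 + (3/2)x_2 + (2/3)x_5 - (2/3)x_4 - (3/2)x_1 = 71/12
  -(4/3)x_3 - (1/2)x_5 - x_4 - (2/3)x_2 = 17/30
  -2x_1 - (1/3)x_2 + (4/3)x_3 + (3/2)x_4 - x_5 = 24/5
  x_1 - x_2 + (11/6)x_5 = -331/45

Row-reduce the augmented matrix:
R1 ← R1 / (-3/2).
R2 ← R2 + 3/2·R1.
R4 ← R4 + 2·R1.
R5 ← R5 − 1·R1.
R2 ← R2 / (-1/6).
R1 ← R1 + 10/9·R2.
R3 ← R3 + 2/3·R2.
R4 ← R4 + 23/9·R2.
R5 ← R5 − 1/9·R2.
R3 ← R3 / (10/3).
R1 ← R1 − 67/9·R3.
R2 ← R2 − 7·R3.
R4 ← R4 − 167/9·R3.
R5 ← R5 + 4/9·R3.
R4 ← R4 / (3526/225).
R1 ← R1 − 2437/450·R4.
R2 ← R2 − 217/50·R4.
R3 ← R3 + 71/50·R4.
R5 ← R5 + 242/225·R4.
R5 ← R5 / (47597/21156).
R1 ← R1 − 8803/28208·R5.
R2 ← R2 − 20551/28208·R5.
R3 ← R3 − 6535/28208·R5.
R4 ← R4 + 4155/14104·R5.
Reading off the reduced rows gives x_1 = -5/2, x_2 = 9/5, x_3 = -1/5, x_4 = -2/3, x_5 = -5/3.

x_1 = -5/2, x_2 = 9/5, x_3 = -1/5, x_4 = -2/3, x_5 = -5/3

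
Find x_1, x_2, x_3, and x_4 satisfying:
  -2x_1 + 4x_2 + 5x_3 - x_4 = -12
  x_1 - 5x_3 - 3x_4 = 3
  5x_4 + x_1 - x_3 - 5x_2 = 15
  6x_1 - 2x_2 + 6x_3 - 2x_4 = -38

Row-reduce the augmented matrix:
R1 ← R1 / (-2).
R2 ← R2 − 1·R1.
R3 ← R3 − 1·R1.
R4 ← R4 − 6·R1.
R2 ← R2 / (2).
R1 ← R1 + 2·R2.
R3 ← R3 + 3·R2.
R4 ← R4 − 10·R2.
R3 ← R3 / (-9/4).
R1 ← R1 + 5·R3.
R2 ← R2 + 5/4·R3.
R4 ← R4 − 67/2·R3.
R4 ← R4 / (4/3).
R1 ← R1 + 4/3·R4.
R2 ← R2 + 4/3·R4.
R3 ← R3 − 1/3·R4.
Reading off the reduced rows gives x_1 = 1, x_2 = 4, x_3 = -4, x_4 = 6.

x_1 = 1, x_2 = 4, x_3 = -4, x_4 = 6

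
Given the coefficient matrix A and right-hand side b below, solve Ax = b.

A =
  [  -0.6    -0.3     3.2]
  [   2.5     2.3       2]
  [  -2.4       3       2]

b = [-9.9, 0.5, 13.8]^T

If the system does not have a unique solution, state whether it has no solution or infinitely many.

x_1 = -2, x_2 = 5, x_3 = -3

Row-reduce the augmented matrix:
R1 ← R1 / (-3/5).
R2 ← R2 − 5/2·R1.
R3 ← R3 + 12/5·R1.
R2 ← R2 / (21/20).
R1 ← R1 − 1/2·R2.
R3 ← R3 − 21/5·R2.
R3 ← R3 / (-1082/15).
R1 ← R1 + 796/63·R3.
R2 ← R2 − 920/63·R3.
Reading off the reduced rows gives x_1 = -2, x_2 = 5, x_3 = -3.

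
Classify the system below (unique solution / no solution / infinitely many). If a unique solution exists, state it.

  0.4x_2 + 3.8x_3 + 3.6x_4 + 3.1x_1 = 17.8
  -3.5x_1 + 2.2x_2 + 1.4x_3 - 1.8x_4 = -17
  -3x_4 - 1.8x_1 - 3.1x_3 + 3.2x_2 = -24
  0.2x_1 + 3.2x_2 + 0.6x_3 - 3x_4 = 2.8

Row-reduce the augmented matrix:
R1 ← R1 / (31/10).
R2 ← R2 + 7/2·R1.
R3 ← R3 + 9/5·R1.
R4 ← R4 − 1/5·R1.
R2 ← R2 / (411/155).
R1 ← R1 − 4/31·R2.
R3 ← R3 − 532/155·R2.
R4 ← R4 − 492/155·R2.
R3 ← R3 / (-2263/274).
R1 ← R1 − 130/137·R3.
R2 ← R2 − 294/137·R3.
R4 ← R4 + 4423/685·R3.
R4 ← R4 / (-166347/56575).
R1 ← R1 − 1380/2263·R4.
R2 ← R2 + 1629/11315·R4.
R3 ← R3 − 5262/11315·R4.
Reading off the reduced rows gives x_1 = 6, x_2 = -4, x_3 = 4, x_4 = -4.

x_1 = 6, x_2 = -4, x_3 = 4, x_4 = -4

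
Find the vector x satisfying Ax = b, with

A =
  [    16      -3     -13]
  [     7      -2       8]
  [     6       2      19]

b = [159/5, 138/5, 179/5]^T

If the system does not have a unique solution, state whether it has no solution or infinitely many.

Row-reduce the augmented matrix:
R1 ← R1 / (16).
R2 ← R2 − 7·R1.
R3 ← R3 − 6·R1.
R2 ← R2 / (-11/16).
R1 ← R1 + 3/16·R2.
R3 ← R3 − 25/8·R2.
R3 ← R3 / (947/11).
R1 ← R1 + 50/11·R3.
R2 ← R2 + 219/11·R3.
Reading off the reduced rows gives x_1 = 14/5, x_2 = 0, x_3 = 1.

x_1 = 14/5, x_2 = 0, x_3 = 1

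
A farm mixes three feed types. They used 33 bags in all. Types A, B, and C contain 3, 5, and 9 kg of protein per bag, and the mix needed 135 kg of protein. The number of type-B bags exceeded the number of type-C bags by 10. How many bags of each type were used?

type-A bags: 19, type-B bags: 12, type-C bags: 2

Let a = type-A bags, b = type-B bags, c = type-C bags.
  a + b + c = 33
  3a + 5b + 9c = 135
  -c + b = 10
Row-reduce the augmented matrix:
R2 ← R2 − 3·R1.
R2 ← R2 / (2).
R1 ← R1 − 1·R2.
R3 ← R3 − 1·R2.
R3 ← R3 / (-4).
R1 ← R1 + 2·R3.
R2 ← R2 − 3·R3.
Reading off the reduced rows gives a = 19, b = 12, c = 2.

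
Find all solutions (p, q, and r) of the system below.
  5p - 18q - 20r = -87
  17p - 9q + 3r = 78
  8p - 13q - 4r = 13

Row-reduce the augmented matrix:
R1 ← R1 / (5).
R2 ← R2 − 17·R1.
R3 ← R3 − 8·R1.
R2 ← R2 / (261/5).
R1 ← R1 + 18/5·R2.
R3 ← R3 − 79/5·R2.
R3 ← R3 / (1699/261).
R1 ← R1 − 26/29·R3.
R2 ← R2 − 355/261·R3.
Reading off the reduced rows gives p = 3, q = -1, r = 6.

p = 3, q = -1, r = 6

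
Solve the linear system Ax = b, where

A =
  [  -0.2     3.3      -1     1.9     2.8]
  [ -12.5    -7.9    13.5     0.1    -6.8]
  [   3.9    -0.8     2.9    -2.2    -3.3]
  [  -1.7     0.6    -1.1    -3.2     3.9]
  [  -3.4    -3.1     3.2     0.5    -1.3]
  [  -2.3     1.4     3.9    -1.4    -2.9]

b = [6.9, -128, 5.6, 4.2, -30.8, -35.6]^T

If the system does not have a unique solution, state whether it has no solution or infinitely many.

Row-reduce the augmented matrix:
R1 ← R1 / (-1/5).
R2 ← R2 + 25/2·R1.
R3 ← R3 − 39/10·R1.
R4 ← R4 + 17/10·R1.
R5 ← R5 + 17/5·R1.
R6 ← R6 + 23/10·R1.
R2 ← R2 / (-4283/20).
R1 ← R1 + 33/2·R2.
R3 ← R3 − 1271/20·R2.
R4 ← R4 + 549/20·R2.
R5 ← R5 + 296/5·R2.
R6 ← R6 + 731/20·R2.
R3 ← R3 / (127491/21415).
R1 ← R1 + 3665/4283·R3.
R2 ← R2 + 1520/4283·R3.
R4 ← R4 + 50149/21415·R3.
R5 ← R5 + 17337/21415·R3.
R6 ← R6 − 52011/21415·R3.
R4 ← R4 / (-2730146/637455).
R1 ← R1 + 52258/127491·R4.
R2 ← R2 − 67901/127491·R4.
R3 ← R3 + 7708/127491·R4.
R5 ← R5 − 40409/42497·R4.
R6 ← R6 + 121227/42497·R4.
R5 ← R5 / (10380816/6825365).
R1 ← R1 + 1636403/2730146·R5.
R2 ← R2 − 1343998/1365073·R5.
R3 ← R3 + 1306249/2730146·R5.
R4 ← R4 + 752502/1365073·R5.
R6 ← R6 + 31142448/6825365·R5.
R6 reduces to 0 = 0, so the extra equation is consistent.
Reading off the reduced rows gives x_1 = 6, x_2 = -1, x_3 = -3, x_4 = 0, x_5 = 3.

x_1 = 6, x_2 = -1, x_3 = -3, x_4 = 0, x_5 = 3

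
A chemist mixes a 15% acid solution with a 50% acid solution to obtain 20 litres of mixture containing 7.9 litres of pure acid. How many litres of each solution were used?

litres of solution A: 6, litres of solution B: 14

Let a = litres of solution A, b = litres of solution B.
  a + b = 20
  (1/2)b + (3/20)a = 79/10
Row-reduce the augmented matrix:
R2 ← R2 − 3/20·R1.
R2 ← R2 / (7/20).
R1 ← R1 − 1·R2.
Reading off the reduced rows gives a = 6, b = 14.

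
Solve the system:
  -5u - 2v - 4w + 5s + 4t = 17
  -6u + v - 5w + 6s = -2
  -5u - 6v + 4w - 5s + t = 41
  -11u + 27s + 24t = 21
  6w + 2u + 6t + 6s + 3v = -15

infinitely many solutions

Row-reduce:
R1 ← R1 / (-5).
R2 ← R2 + 6·R1.
R3 ← R3 + 5·R1.
R4 ← R4 + 11·R1.
R5 ← R5 − 2·R1.
R2 ← R2 / (17/5).
R1 ← R1 − 2/5·R2.
R3 ← R3 + 4·R2.
R4 ← R4 − 22/5·R2.
R5 ← R5 − 11/5·R2.
R3 ← R3 / (132/17).
R1 ← R1 − 14/17·R3.
R2 ← R2 + 1/17·R3.
R4 ← R4 − 154/17·R3.
R5 ← R5 − 77/17·R3.
R4 ← R4 / (83/3).
R1 ← R1 − 2/33·R4.
R2 ← R2 + 5/66·R4.
R3 ← R3 + 85/66·R4.
R5 ← R5 − 83/6·R4.
Rank is 4 with 5 unknowns, leaving t free.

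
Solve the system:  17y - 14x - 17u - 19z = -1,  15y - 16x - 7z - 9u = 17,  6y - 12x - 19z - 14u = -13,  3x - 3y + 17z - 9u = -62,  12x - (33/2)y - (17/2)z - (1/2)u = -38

Row-reduce:
R1 ← R1 / (-14).
R2 ← R2 + 16·R1.
R3 ← R3 + 12·R1.
R4 ← R4 − 3·R1.
R5 ← R5 − 12·R1.
R2 ← R2 / (-31/7).
R1 ← R1 + 17/14·R2.
R3 ← R3 + 60/7·R2.
R4 ← R4 − 9/14·R2.
R5 ← R5 + 27/14·R2.
R3 ← R3 / (-967/31).
R1 ← R1 + 83/31·R3.
R2 ← R2 + 103/31·R3.
R4 ← R4 − 467/31·R3.
R5 ← R5 + 967/31·R3.
R4 ← R4 / (-19921/967).
R1 ← R1 − 37/967·R4.
R2 ← R2 + 257/967·R4.
R3 ← R3 − 608/967·R4.
Row 5 reduces to 0 = 1/2, a contradiction. The system is inconsistent.

no solution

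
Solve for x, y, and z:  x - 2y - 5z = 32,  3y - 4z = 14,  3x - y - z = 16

Row-reduce the augmented matrix:
R3 ← R3 − 3·R1.
R2 ← R2 / (3).
R1 ← R1 + 2·R2.
R3 ← R3 − 5·R2.
R3 ← R3 / (62/3).
R1 ← R1 + 23/3·R3.
R2 ← R2 + 4/3·R3.
Reading off the reduced rows gives x = 3, y = -2, z = -5.

x = 3, y = -2, z = -5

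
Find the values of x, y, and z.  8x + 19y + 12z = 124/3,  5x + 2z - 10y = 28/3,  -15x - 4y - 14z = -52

x = 2/3, y = 0, z = 3

Row-reduce the augmented matrix:
R1 ← R1 / (8).
R2 ← R2 − 5·R1.
R3 ← R3 + 15·R1.
R2 ← R2 / (-175/8).
R1 ← R1 − 19/8·R2.
R3 ← R3 − 253/8·R2.
R3 ← R3 / (96/175).
R1 ← R1 − 158/175·R3.
R2 ← R2 − 44/175·R3.
Reading off the reduced rows gives x = 2/3, y = 0, z = 3.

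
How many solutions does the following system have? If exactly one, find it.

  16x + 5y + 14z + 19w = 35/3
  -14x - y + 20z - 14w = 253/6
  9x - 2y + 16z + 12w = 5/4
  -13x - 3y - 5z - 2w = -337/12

x = 5/4, y = 3, z = 3/2, w = -7/3

Row-reduce the augmented matrix:
R1 ← R1 / (16).
R2 ← R2 + 14·R1.
R3 ← R3 − 9·R1.
R4 ← R4 + 13·R1.
R2 ← R2 / (27/8).
R1 ← R1 − 5/16·R2.
R3 ← R3 + 77/16·R2.
R4 ← R4 − 17/16·R2.
R3 ← R3 / (487/9).
R1 ← R1 + 19/9·R3.
R2 ← R2 − 86/9·R3.
R4 ← R4 + 34/9·R3.
R4 ← R4 / (12627/974).
R1 ← R1 − 556/487·R4.
R2 ← R2 + 56/487·R4.
R3 ← R3 − 91/974·R4.
Reading off the reduced rows gives x = 5/4, y = 3, z = 3/2, w = -7/3.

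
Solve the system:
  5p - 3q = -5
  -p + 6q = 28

p = 2, q = 5

From equation 2: p = -28 + 6·q.
Substitute into equation 1 and solve: q = 5.
Then p = 2.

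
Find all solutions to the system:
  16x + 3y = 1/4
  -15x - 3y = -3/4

x = -1/2, y = 11/4

Row-reduce the augmented matrix:
R1 ← R1 / (16).
R2 ← R2 + 15·R1.
R2 ← R2 / (-3/16).
R1 ← R1 − 3/16·R2.
Reading off the reduced rows gives x = -1/2, y = 11/4.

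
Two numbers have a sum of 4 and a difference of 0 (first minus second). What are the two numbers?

Let x = first number, y = second number.
  x + y = 4
  x - y = 0
From equation 1: x = 4 − y.
Substitute into equation 2 and solve: y = 2.
Then x = 2.

first number: 2, second number: 2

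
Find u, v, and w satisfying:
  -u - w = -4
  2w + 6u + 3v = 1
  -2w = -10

Row-reduce the augmented matrix:
R1 ← R1 / (-1).
R2 ← R2 − 6·R1.
R2 ← R2 / (3).
R3 ← R3 / (-2).
R1 ← R1 − 1·R3.
R2 ← R2 + 4/3·R3.
Reading off the reduced rows gives u = -1, v = -1, w = 5.

u = -1, v = -1, w = 5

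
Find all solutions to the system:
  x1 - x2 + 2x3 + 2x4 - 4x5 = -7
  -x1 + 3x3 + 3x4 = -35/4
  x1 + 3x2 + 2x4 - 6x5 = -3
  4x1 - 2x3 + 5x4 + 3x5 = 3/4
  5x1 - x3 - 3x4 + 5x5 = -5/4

Row-reduce the augmented matrix:
R2 ← R2 + 1·R1.
R3 ← R3 − 1·R1.
R4 ← R4 − 4·R1.
R5 ← R5 − 5·R1.
R2 ← R2 / (-1).
R1 ← R1 + 1·R2.
R3 ← R3 − 4·R2.
R4 ← R4 − 4·R2.
R5 ← R5 − 5·R2.
R3 ← R3 / (18).
R1 ← R1 + 3·R3.
R2 ← R2 + 5·R3.
R4 ← R4 − 10·R3.
R5 ← R5 − 14·R3.
R4 ← R4 / (53/9).
R1 ← R1 − 1/3·R4.
R2 ← R2 − 5/9·R4.
R3 ← R3 − 10/9·R4.
R5 ← R5 + 32/9·R4.
R5 ← R5 / (1423/53).
R1 ← R1 + 198/53·R5.
R2 ← R2 + 118/53·R5.
R3 ← R3 + 183/53·R5.
R4 ← R4 − 117/53·R5.
Reading off the reduced rows gives x1 = -1, x2 = -1/2, x3 = -3, x4 = -1/4, x5 = 0.

x1 = -1, x2 = -1/2, x3 = -3, x4 = -1/4, x5 = 0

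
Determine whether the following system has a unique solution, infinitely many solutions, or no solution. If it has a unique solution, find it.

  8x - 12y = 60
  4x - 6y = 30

infinitely many solutions

Row-reduce:
R1 ← R1 / (8).
R2 ← R2 − 4·R1.
Rank is 1 with 2 unknowns, leaving y free.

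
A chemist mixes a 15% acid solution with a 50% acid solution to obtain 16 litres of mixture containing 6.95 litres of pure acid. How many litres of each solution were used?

litres of solution A: 3, litres of solution B: 13

Let a = litres of solution A, b = litres of solution B.
  a + b = 16
  (3/20)a + (1/2)b = 139/20
Row-reduce the augmented matrix:
R2 ← R2 − 3/20·R1.
R2 ← R2 / (7/20).
R1 ← R1 − 1·R2.
Reading off the reduced rows gives a = 3, b = 13.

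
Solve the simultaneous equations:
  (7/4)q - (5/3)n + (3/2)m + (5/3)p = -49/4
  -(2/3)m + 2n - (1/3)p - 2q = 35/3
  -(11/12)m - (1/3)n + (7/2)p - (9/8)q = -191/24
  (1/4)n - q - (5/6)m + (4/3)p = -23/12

Row-reduce:
R1 ← R1 / (3/2).
R2 ← R2 + 2/3·R1.
R3 ← R3 + 11/12·R1.
R4 ← R4 + 5/6·R1.
R2 ← R2 / (34/27).
R1 ← R1 + 10/9·R2.
R3 ← R3 + 73/54·R2.
R4 ← R4 + 73/108·R2.
R3 ← R3 / (337/68).
R1 ← R1 − 25/17·R3.
R2 ← R2 − 11/34·R3.
R4 ← R4 − 337/136·R3.
Row 4 reduces to 0 = -1, a contradiction. The system is inconsistent.

no solution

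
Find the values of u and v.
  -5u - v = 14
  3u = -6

u = -2, v = -4

Row-reduce the augmented matrix:
R1 ← R1 / (-5).
R2 ← R2 − 3·R1.
R2 ← R2 / (-3/5).
R1 ← R1 − 1/5·R2.
Reading off the reduced rows gives u = -2, v = -4.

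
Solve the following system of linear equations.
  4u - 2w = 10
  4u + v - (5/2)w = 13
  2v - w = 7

Row-reduce:
R1 ← R1 / (4).
R2 ← R2 − 4·R1.
R3 ← R3 − 2·R2.
Row 3 reduces to 0 = 1, a contradiction. The system is inconsistent.

no solution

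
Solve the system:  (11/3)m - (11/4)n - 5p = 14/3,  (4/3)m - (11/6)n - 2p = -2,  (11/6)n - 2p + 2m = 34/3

no solution

Row-reduce:
R1 ← R1 / (11/3).
R2 ← R2 − 4/3·R1.
R3 ← R3 − 2·R1.
R2 ← R2 / (-5/6).
R1 ← R1 + 3/4·R2.
R3 ← R3 − 10/3·R2.
Row 3 reduces to 0 = -6, a contradiction. The system is inconsistent.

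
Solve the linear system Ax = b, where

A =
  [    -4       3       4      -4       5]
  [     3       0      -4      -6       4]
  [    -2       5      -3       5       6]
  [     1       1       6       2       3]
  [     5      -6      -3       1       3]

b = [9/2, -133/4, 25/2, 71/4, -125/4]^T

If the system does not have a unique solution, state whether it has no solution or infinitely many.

Row-reduce the augmented matrix:
R1 ← R1 / (-4).
R2 ← R2 − 3·R1.
R3 ← R3 + 2·R1.
R4 ← R4 − 1·R1.
R5 ← R5 − 5·R1.
R2 ← R2 / (9/4).
R1 ← R1 + 3/4·R2.
R3 ← R3 − 7/2·R2.
R4 ← R4 − 7/4·R2.
R5 ← R5 + 9/4·R2.
R3 ← R3 / (-31/9).
R1 ← R1 + 4/3·R3.
R2 ← R2 + 4/9·R3.
R4 ← R4 − 70/9·R3.
R5 ← R5 − 1·R3.
R4 ← R4 / (1718/31).
R1 ← R1 + 314/31·R4.
R2 ← R2 + 208/31·R4.
R3 ← R3 + 189/31·R4.
R5 ← R5 + 214/31·R4.
R5 ← R5 / (10212/859).
R1 ← R1 − 678/859·R5.
R2 ← R2 − 1713/859·R5.
R3 ← R3 − 140/859·R5.
R4 ← R4 + 327/859·R5.
Reading off the reduced rows gives x_1 = -3/4, x_2 = 3, x_3 = 5/2, x_4 = 5/2, x_5 = -3/2.

x_1 = -3/4, x_2 = 3, x_3 = 5/2, x_4 = 5/2, x_5 = -3/2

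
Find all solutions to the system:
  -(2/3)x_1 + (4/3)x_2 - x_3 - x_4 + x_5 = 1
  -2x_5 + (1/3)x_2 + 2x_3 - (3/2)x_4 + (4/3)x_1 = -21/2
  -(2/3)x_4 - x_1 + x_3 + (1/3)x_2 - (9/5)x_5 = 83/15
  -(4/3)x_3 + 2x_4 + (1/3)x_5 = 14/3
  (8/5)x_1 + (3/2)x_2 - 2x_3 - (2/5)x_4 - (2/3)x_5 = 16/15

x_1 = -5, x_2 = -4, x_3 = -6, x_4 = -1, x_5 = -4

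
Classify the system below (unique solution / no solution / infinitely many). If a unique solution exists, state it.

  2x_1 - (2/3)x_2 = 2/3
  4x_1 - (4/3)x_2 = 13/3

no solution

Row-reduce:
R1 ← R1 / (2).
R2 ← R2 − 4·R1.
Row 2 reduces to 0 = 3, a contradiction. The system is inconsistent.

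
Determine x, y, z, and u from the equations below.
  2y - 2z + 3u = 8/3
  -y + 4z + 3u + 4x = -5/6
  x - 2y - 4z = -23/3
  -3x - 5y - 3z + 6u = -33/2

Row-reduce the augmented matrix:
Swap R1 and R2.
R1 ← R1 / (4).
R3 ← R3 − 1·R1.
R4 ← R4 + 3·R1.
R2 ← R2 / (2).
R1 ← R1 + 1/4·R2.
R3 ← R3 + 7/4·R2.
R4 ← R4 + 23/4·R2.
R3 ← R3 / (-27/4).
R1 ← R1 − 3/4·R3.
R2 ← R2 + 1·R3.
R4 ← R4 + 23/4·R3.
R4 ← R4 / (275/18).
R1 ← R1 − 4/3·R4.
R2 ← R2 − 11/9·R4.
R3 ← R3 + 5/18·R4.
Reading off the reduced rows gives x = 0, y = 5/2, z = 2/3, u = -1/3.

x = 0, y = 5/2, z = 2/3, u = -1/3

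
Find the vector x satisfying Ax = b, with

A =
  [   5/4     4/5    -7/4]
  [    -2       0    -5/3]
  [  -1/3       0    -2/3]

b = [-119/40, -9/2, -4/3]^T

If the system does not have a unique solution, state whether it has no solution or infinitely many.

x_1 = 1, x_2 = -2, x_3 = 3/2

Row-reduce the augmented matrix:
R1 ← R1 / (5/4).
R2 ← R2 + 2·R1.
R3 ← R3 + 1/3·R1.
R2 ← R2 / (32/25).
R1 ← R1 − 16/25·R2.
R3 ← R3 − 16/75·R2.
R3 ← R3 / (-7/18).
R1 ← R1 − 5/6·R3.
R2 ← R2 + 335/96·R3.
Reading off the reduced rows gives x_1 = 1, x_2 = -2, x_3 = 3/2.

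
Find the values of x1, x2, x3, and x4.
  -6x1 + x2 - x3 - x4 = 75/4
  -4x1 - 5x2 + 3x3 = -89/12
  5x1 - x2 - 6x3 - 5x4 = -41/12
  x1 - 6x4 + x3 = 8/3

x1 = -7/3, x2 = 11/4, x3 = -1, x4 = -1

Row-reduce the augmented matrix:
R1 ← R1 / (-6).
R2 ← R2 + 4·R1.
R3 ← R3 − 5·R1.
R4 ← R4 − 1·R1.
R2 ← R2 / (-17/3).
R1 ← R1 + 1/6·R2.
R3 ← R3 + 1/6·R2.
R4 ← R4 − 1/6·R2.
R3 ← R3 / (-118/17).
R1 ← R1 − 1/17·R3.
R2 ← R2 + 11/17·R3.
R4 ← R4 − 16/17·R3.
R4 ← R4 / (-819/118).
R1 ← R1 − 23/236·R4.
R2 ← R2 − 101/236·R4.
R3 ← R3 − 199/236·R4.
Reading off the reduced rows gives x1 = -7/3, x2 = 11/4, x3 = -1, x4 = -1.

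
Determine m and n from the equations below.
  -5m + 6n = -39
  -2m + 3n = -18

m = 3, n = -4

Row-reduce the augmented matrix:
R1 ← R1 / (-5).
R2 ← R2 + 2·R1.
R2 ← R2 / (3/5).
R1 ← R1 + 6/5·R2.
Reading off the reduced rows gives m = 3, n = -4.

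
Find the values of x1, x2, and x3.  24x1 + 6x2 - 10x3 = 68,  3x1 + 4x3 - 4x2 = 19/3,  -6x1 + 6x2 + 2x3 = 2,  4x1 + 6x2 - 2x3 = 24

Row-reduce the augmented matrix:
R1 ← R1 / (24).
R2 ← R2 − 3·R1.
R3 ← R3 + 6·R1.
R4 ← R4 − 4·R1.
R2 ← R2 / (-19/4).
R1 ← R1 − 1/4·R2.
R3 ← R3 − 15/2·R2.
R4 ← R4 − 5·R2.
R3 ← R3 / (148/19).
R1 ← R1 + 8/57·R3.
R2 ← R2 + 21/19·R3.
R4 ← R4 − 296/57·R3.
R4 reduces to 0 = 0, so the extra equation is consistent.
Reading off the reduced rows gives x1 = 3, x2 = 8/3, x3 = 2.

x1 = 3, x2 = 8/3, x3 = 2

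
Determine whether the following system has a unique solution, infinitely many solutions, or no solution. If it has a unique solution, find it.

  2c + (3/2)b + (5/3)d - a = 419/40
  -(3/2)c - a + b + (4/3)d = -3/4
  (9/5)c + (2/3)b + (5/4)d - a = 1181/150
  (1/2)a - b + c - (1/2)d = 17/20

a = 1, b = 5/4, c = 14/5, d = 12/5

Row-reduce the augmented matrix:
R1 ← R1 / (-1).
R2 ← R2 + 1·R1.
R3 ← R3 + 1·R1.
R4 ← R4 − 1/2·R1.
R2 ← R2 / (-1/2).
R1 ← R1 + 3/2·R2.
R3 ← R3 + 5/6·R2.
R4 ← R4 + 1/4·R2.
R3 ← R3 / (169/30).
R1 ← R1 − 17/2·R3.
R2 ← R2 − 7·R3.
R4 ← R4 − 15/4·R3.
R4 ← R4 / (551/1352).
R1 ← R1 + 1777/2028·R4.
R2 ← R2 − 167/338·R4.
R3 ← R3 − 25/1014·R4.
Reading off the reduced rows gives a = 1, b = 5/4, c = 14/5, d = 12/5.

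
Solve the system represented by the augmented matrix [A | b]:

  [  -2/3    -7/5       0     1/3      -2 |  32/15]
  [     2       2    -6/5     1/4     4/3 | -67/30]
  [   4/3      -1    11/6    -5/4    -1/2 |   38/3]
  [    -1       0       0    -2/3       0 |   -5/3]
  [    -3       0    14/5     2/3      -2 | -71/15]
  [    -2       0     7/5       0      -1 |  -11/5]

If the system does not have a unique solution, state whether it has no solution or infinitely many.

no solution

Row-reduce:
R1 ← R1 / (-2/3).
R2 ← R2 − 2·R1.
R3 ← R3 − 4/3·R1.
R4 ← R4 + 1·R1.
R5 ← R5 + 3·R1.
R6 ← R6 + 2·R1.
R2 ← R2 / (-11/5).
R1 ← R1 − 21/10·R2.
R3 ← R3 + 19/5·R2.
R4 ← R4 − 21/10·R2.
R5 ← R5 − 63/10·R2.
R6 ← R6 − 21/5·R2.
R3 ← R3 / (1289/330).
R1 ← R1 + 63/55·R3.
R2 ← R2 − 6/11·R3.
R4 ← R4 + 63/55·R3.
R5 ← R5 + 7/11·R3.
R6 ← R6 + 49/55·R3.
R4 ← R4 / (-24059/30936).
R1 ← R1 + 1145/10312·R4.
R2 ← R2 + 955/5156·R4.
R3 ← R3 + 905/1289·R4.
R5 ← R5 − 71135/30936·R4.
R6 ← R6 − 3923/5156·R4.
R5 ← R5 / (-168340/24059).
R1 ← R1 + 8464/24059·R5.
R2 ← R2 − 124270/72177·R5.
R3 ← R3 − 30845/24059·R5.
R4 ← R4 − 12696/24059·R5.
R6 ← R6 + 84170/24059·R5.
Row 6 reduces to 0 = 1, a contradiction. The system is inconsistent.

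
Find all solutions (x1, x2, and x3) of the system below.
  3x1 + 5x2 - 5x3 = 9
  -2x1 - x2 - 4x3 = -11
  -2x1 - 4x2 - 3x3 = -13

x1 = 3, x2 = 1, x3 = 1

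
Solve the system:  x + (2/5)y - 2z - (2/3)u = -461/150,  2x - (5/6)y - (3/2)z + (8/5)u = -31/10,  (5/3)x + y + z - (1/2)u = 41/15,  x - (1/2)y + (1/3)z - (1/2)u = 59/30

Row-reduce the augmented matrix:
R2 ← R2 − 2·R1.
R3 ← R3 − 5/3·R1.
R4 ← R4 − 1·R1.
R2 ← R2 / (-49/30).
R1 ← R1 − 2/5·R2.
R3 ← R3 − 1/3·R2.
R4 ← R4 + 9/10·R2.
R3 ← R3 / (712/147).
R1 ← R1 + 68/49·R3.
R2 ← R2 + 75/49·R3.
R4 ← R4 − 281/294·R3.
R4 ← R4 / (-216383/128160).
R1 ← R1 − 709/1780·R4.
R2 ← R2 + 2013/1424·R4.
R3 ← R3 − 1067/4272·R4.
Reading off the reduced rows gives x = 1/2, y = -3/5, z = 2, u = -1.

x = 1/2, y = -3/5, z = 2, u = -1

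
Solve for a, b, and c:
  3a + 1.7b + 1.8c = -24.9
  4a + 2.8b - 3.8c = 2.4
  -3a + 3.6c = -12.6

Row-reduce the augmented matrix:
R1 ← R1 / (3).
R2 ← R2 − 4·R1.
R3 ← R3 + 3·R1.
R2 ← R2 / (8/15).
R1 ← R1 − 17/30·R2.
R3 ← R3 − 17/10·R2.
R3 ← R3 / (2013/80).
R1 ← R1 − 115/16·R3.
R2 ← R2 + 93/8·R3.
Reading off the reduced rows gives a = -3, b = -3, c = -6.

a = -3, b = -3, c = -6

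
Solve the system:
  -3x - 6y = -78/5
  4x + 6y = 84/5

Row-reduce the augmented matrix:
R1 ← R1 / (-3).
R2 ← R2 − 4·R1.
R2 ← R2 / (-2).
R1 ← R1 − 2·R2.
Reading off the reduced rows gives x = 6/5, y = 2.

x = 6/5, y = 2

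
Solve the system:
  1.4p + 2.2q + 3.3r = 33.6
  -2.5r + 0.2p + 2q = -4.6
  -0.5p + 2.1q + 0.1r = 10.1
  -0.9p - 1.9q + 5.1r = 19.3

Row-reduce the augmented matrix:
R1 ← R1 / (7/5).
R2 ← R2 − 1/5·R1.
R3 ← R3 + 1/2·R1.
R4 ← R4 + 9/10·R1.
R2 ← R2 / (59/35).
R1 ← R1 − 11/7·R2.
R3 ← R3 − 101/35·R2.
R4 ← R4 + 17/35·R2.
R3 ← R3 / (7511/1180).
R1 ← R1 − 605/118·R3.
R2 ← R2 + 104/59·R3.
R4 ← R4 − 7511/1180·R3.
R4 reduces to 0 = 0, so the extra equation is consistent.
Reading off the reduced rows gives p = 2, q = 5, r = 6.

p = 2, q = 5, r = 6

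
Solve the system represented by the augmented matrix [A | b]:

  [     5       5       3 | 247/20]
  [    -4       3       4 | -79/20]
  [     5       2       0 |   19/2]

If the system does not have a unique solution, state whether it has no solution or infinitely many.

x_1 = 2, x_2 = -1/4, x_3 = 6/5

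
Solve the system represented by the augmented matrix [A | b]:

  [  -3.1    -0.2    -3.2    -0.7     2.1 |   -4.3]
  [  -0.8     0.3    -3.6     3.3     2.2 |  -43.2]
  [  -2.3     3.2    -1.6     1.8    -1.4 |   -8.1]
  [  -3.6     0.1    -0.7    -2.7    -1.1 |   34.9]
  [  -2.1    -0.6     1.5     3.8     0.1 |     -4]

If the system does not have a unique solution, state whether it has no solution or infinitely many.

x_1 = -5, x_2 = -2, x_3 = 5, x_4 = -6, x_5 = -4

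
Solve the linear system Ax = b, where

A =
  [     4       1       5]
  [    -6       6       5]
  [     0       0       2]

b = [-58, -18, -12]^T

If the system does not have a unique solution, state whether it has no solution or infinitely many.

x_1 = -6, x_2 = -4, x_3 = -6

Row-reduce the augmented matrix:
R1 ← R1 / (4).
R2 ← R2 + 6·R1.
R2 ← R2 / (15/2).
R1 ← R1 − 1/4·R2.
R3 ← R3 / (2).
R1 ← R1 − 5/6·R3.
R2 ← R2 − 5/3·R3.
Reading off the reduced rows gives x_1 = -6, x_2 = -4, x_3 = -6.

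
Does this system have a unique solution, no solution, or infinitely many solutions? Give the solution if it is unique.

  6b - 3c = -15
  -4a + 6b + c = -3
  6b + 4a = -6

a = 0, b = -1, c = 3

Row-reduce the augmented matrix:
Swap R1 and R2.
R1 ← R1 / (-4).
R3 ← R3 − 4·R1.
R2 ← R2 / (6).
R1 ← R1 + 3/2·R2.
R3 ← R3 − 12·R2.
R3 ← R3 / (7).
R1 ← R1 + 1·R3.
R2 ← R2 + 1/2·R3.
Reading off the reduced rows gives a = 0, b = -1, c = 3.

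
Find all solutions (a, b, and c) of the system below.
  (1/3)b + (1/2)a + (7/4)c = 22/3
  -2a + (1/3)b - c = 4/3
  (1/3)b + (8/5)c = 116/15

a = -2, b = 4, c = 4

Row-reduce the augmented matrix:
R1 ← R1 / (1/2).
R2 ← R2 + 2·R1.
R2 ← R2 / (5/3).
R1 ← R1 − 2/3·R2.
R3 ← R3 − 1/3·R2.
R3 ← R3 / (2/5).
R1 ← R1 − 11/10·R3.
R2 ← R2 − 18/5·R3.
Reading off the reduced rows gives a = -2, b = 4, c = 4.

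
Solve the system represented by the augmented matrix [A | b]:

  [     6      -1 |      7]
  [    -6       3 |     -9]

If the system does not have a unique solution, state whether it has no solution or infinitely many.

Row-reduce the augmented matrix:
R1 ← R1 / (6).
R2 ← R2 + 6·R1.
R2 ← R2 / (2).
R1 ← R1 + 1/6·R2.
Reading off the reduced rows gives x_1 = 1, x_2 = -1.

x_1 = 1, x_2 = -1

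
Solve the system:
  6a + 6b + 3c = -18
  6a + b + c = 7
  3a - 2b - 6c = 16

a = 2, b = -5, c = 0

Row-reduce the augmented matrix:
R1 ← R1 / (6).
R2 ← R2 − 6·R1.
R3 ← R3 − 3·R1.
R2 ← R2 / (-5).
R1 ← R1 − 1·R2.
R3 ← R3 + 5·R2.
R3 ← R3 / (-11/2).
R1 ← R1 − 1/10·R3.
R2 ← R2 − 2/5·R3.
Reading off the reduced rows gives a = 2, b = -5, c = 0.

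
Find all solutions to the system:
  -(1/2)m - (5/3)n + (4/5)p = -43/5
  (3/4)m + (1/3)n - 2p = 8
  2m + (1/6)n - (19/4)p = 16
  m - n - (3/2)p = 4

Row-reduce:
R1 ← R1 / (-1/2).
R2 ← R2 − 3/4·R1.
R3 ← R3 − 2·R1.
R4 ← R4 − 1·R1.
R2 ← R2 / (-13/6).
R1 ← R1 − 10/3·R2.
R3 ← R3 + 13/2·R2.
R4 ← R4 + 13/3·R2.
R3 ← R3 / (17/20).
R1 ← R1 + 184/65·R3.
R2 ← R2 − 24/65·R3.
R4 ← R4 − 17/10·R3.
Row 4 reduces to 0 = 4, a contradiction. The system is inconsistent.

no solution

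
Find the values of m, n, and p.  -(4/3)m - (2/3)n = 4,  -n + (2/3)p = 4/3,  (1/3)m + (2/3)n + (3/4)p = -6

Row-reduce the augmented matrix:
R1 ← R1 / (-4/3).
R3 ← R3 − 1/3·R1.
R2 ← R2 / (-1).
R1 ← R1 − 1/2·R2.
R3 ← R3 − 1/2·R2.
R3 ← R3 / (13/12).
R1 ← R1 − 1/3·R3.
R2 ← R2 + 2/3·R3.
Reading off the reduced rows gives m = -1, n = -4, p = -4.

m = -1, n = -4, p = -4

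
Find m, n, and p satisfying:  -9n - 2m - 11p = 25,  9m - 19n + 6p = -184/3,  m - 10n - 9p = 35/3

m = -2, n = 4/3, p = -3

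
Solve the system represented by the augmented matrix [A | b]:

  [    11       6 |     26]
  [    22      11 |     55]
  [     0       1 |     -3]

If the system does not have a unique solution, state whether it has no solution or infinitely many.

x_1 = 4, x_2 = -3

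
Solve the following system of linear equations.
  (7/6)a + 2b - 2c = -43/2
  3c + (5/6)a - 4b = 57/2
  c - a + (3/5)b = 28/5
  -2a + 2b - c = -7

a = -3, b = -4, c = 5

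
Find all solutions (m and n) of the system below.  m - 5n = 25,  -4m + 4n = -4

Row-reduce the augmented matrix:
R2 ← R2 + 4·R1.
R2 ← R2 / (-16).
R1 ← R1 + 5·R2.
Reading off the reduced rows gives m = -5, n = -6.

m = -5, n = -6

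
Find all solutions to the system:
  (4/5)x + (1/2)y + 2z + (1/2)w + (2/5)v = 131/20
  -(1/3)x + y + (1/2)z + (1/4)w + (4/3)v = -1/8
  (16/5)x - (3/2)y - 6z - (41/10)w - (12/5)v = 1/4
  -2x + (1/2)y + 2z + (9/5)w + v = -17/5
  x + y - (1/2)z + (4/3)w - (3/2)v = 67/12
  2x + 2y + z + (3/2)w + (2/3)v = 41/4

x = 3, y = 2, z = 2, w = -1/2, v = -3/2

Row-reduce the augmented matrix:
R1 ← R1 / (4/5).
R2 ← R2 + 1/3·R1.
R3 ← R3 − 16/5·R1.
R4 ← R4 + 2·R1.
R5 ← R5 − 1·R1.
R6 ← R6 − 2·R1.
R2 ← R2 / (29/24).
R1 ← R1 − 5/8·R2.
R3 ← R3 + 7/2·R2.
R4 ← R4 − 7/4·R2.
R5 ← R5 − 3/8·R2.
R6 ← R6 − 3/4·R2.
R3 ← R3 / (-294/29).
R1 ← R1 − 105/58·R3.
R2 ← R2 − 32/29·R3.
R4 ← R4 − 147/29·R3.
R5 ← R5 + 99/29·R3.
R6 ← R6 + 140/29·R3.
Swap R4 and R5.
R4 ← R4 / (6389/2940).
R1 ← R1 + 13/28·R4.
R2 ← R2 + 103/735·R4.
R3 ← R3 − 346/735·R4.
R6 ← R6 − 47/21·R4.
Swap R5 and R6.
R5 ← R5 / (7860/6389).
R1 ← R1 + 4893/6389·R5.
R2 ← R2 − 21322/19167·R5.
R3 ← R3 − 10067/19167·R5.
R4 ← R4 + 7590/6389·R5.
R6 reduces to 0 = 0, so the extra equation is consistent.
Reading off the reduced rows gives x = 3, y = 2, z = 2, w = -1/2, v = -3/2.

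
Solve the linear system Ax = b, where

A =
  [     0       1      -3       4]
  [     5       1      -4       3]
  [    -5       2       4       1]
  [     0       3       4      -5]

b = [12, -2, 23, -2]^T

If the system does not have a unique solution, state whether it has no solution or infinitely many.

x_1 = -2, x_2 = 3, x_3 = 1, x_4 = 3

Row-reduce the augmented matrix:
Swap R1 and R2.
R1 ← R1 / (5).
R3 ← R3 + 5·R1.
R1 ← R1 − 1/5·R2.
R3 ← R3 − 3·R2.
R4 ← R4 − 3·R2.
R3 ← R3 / (9).
R1 ← R1 + 1/5·R3.
R2 ← R2 + 3·R3.
R4 ← R4 − 13·R3.
R4 ← R4 / (-49/9).
R1 ← R1 + 17/45·R4.
R2 ← R2 − 4/3·R4.
R3 ← R3 + 8/9·R4.
Reading off the reduced rows gives x_1 = -2, x_2 = 3, x_3 = 1, x_4 = 3.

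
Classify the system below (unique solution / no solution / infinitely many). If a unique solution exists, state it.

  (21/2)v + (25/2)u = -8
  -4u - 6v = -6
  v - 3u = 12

Row-reduce:
R1 ← R1 / (25/2).
R2 ← R2 + 4·R1.
R3 ← R3 + 3·R1.
R2 ← R2 / (-66/25).
R1 ← R1 − 21/25·R2.
R3 ← R3 − 88/25·R2.
Row 3 reduces to 0 = -4/3, a contradiction. The system is inconsistent.

no solution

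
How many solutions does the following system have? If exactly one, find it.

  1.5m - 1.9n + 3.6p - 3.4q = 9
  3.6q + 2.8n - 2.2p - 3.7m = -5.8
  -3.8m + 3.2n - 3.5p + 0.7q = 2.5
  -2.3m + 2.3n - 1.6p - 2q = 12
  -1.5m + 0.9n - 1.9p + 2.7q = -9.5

Row-reduce the augmented matrix:
R1 ← R1 / (3/2).
R2 ← R2 + 37/10·R1.
R3 ← R3 + 19/5·R1.
R4 ← R4 + 23/10·R1.
R5 ← R5 + 3/2·R1.
R2 ← R2 / (-283/150).
R1 ← R1 + 19/15·R2.
R3 ← R3 + 121/75·R2.
R4 ← R4 + 46/75·R2.
R5 ← R5 + 1·R2.
R3 ← R3 / (-261/2830).
R1 ← R1 + 590/283·R3.
R2 ← R2 + 1002/283·R3.
R4 ← R4 − 2474/1415·R3.
R5 ← R5 + 5209/2830·R3.
R4 ← R4 / (-101893/1305).
R1 ← R1 − 22786/261·R4.
R2 ← R2 − 12980/87·R4.
R3 ← R3 − 10811/261·R4.
R5 ← R5 − 101893/1305·R4.
R5 reduces to 0 = 0, so the extra equation is consistent.
Reading off the reduced rows gives m = 2, n = 6, p = 2, q = -3.

m = 2, n = 6, p = 2, q = -3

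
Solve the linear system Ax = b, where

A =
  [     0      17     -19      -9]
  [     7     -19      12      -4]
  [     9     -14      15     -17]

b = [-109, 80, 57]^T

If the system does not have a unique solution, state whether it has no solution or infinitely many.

infinitely many solutions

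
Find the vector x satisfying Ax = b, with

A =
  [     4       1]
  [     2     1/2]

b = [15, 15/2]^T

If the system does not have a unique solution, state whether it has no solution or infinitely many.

Row-reduce:
R1 ← R1 / (4).
R2 ← R2 − 2·R1.
Rank is 1 with 2 unknowns, leaving x_2 free.

infinitely many solutions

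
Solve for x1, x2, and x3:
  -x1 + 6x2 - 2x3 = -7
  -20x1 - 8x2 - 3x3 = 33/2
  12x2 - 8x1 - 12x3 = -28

x1 = -1, x2 = -1/2, x3 = 5/2

Row-reduce the augmented matrix:
R1 ← R1 / (-1).
R2 ← R2 + 20·R1.
R3 ← R3 + 8·R1.
R2 ← R2 / (-128).
R1 ← R1 + 6·R2.
R3 ← R3 + 36·R2.
R3 ← R3 / (-205/32).
R1 ← R1 − 17/64·R3.
R2 ← R2 + 37/128·R3.
Reading off the reduced rows gives x1 = -1, x2 = -1/2, x3 = 5/2.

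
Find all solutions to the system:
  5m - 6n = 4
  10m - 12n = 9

Row-reduce:
R1 ← R1 / (5).
R2 ← R2 − 10·R1.
Row 2 reduces to 0 = 1, a contradiction. The system is inconsistent.

no solution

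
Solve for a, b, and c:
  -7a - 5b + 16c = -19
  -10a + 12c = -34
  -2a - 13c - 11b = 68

a = 1, b = -4, c = -2

Row-reduce the augmented matrix:
R1 ← R1 / (-7).
R2 ← R2 + 10·R1.
R3 ← R3 + 2·R1.
R2 ← R2 / (50/7).
R1 ← R1 − 5/7·R2.
R3 ← R3 + 67/7·R2.
R3 ← R3 / (-803/25).
R1 ← R1 + 6/5·R3.
R2 ← R2 + 38/25·R3.
Reading off the reduced rows gives a = 1, b = -4, c = -2.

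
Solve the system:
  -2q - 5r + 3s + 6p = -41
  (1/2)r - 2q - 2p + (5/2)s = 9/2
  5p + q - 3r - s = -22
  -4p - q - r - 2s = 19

no solution

Row-reduce:
R1 ← R1 / (6).
R2 ← R2 + 2·R1.
R3 ← R3 − 5·R1.
R4 ← R4 + 4·R1.
R2 ← R2 / (-8/3).
R1 ← R1 + 1/3·R2.
R3 ← R3 − 8/3·R2.
R4 ← R4 + 7/3·R2.
Swap R3 and R4.
R3 ← R3 / (-53/16).
R1 ← R1 + 11/16·R3.
R2 ← R2 − 7/16·R3.
Row 4 reduces to 0 = 3, a contradiction. The system is inconsistent.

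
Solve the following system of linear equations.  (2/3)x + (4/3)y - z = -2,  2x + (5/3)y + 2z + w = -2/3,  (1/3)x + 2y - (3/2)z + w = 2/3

infinitely many solutions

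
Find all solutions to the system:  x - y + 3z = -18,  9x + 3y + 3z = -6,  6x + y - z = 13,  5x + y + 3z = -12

x = 1, y = 1, z = -6

Row-reduce the augmented matrix:
R2 ← R2 − 9·R1.
R3 ← R3 − 6·R1.
R4 ← R4 − 5·R1.
R2 ← R2 / (12).
R1 ← R1 + 1·R2.
R3 ← R3 − 7·R2.
R4 ← R4 − 6·R2.
R3 ← R3 / (-5).
R1 ← R1 − 1·R3.
R2 ← R2 + 2·R3.
R4 reduces to 0 = 0, so the extra equation is consistent.
Reading off the reduced rows gives x = 1, y = 1, z = -6.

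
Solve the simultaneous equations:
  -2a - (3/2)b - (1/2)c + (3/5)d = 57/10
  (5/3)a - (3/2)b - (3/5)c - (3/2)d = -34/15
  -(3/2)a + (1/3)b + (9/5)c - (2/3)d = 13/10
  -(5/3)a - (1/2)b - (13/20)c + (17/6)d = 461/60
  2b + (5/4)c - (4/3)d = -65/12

a = -1, b = -2, c = 1, d = 2

Row-reduce the augmented matrix:
R1 ← R1 / (-2).
R2 ← R2 − 5/3·R1.
R3 ← R3 + 3/2·R1.
R4 ← R4 + 5/3·R1.
R2 ← R2 / (-11/4).
R1 ← R1 − 3/4·R2.
R3 ← R3 − 35/24·R2.
R4 ← R4 − 3/4·R2.
R5 ← R5 − 2·R2.
R3 ← R3 / (3239/1980).
R1 ← R1 + 3/110·R3.
R2 ← R2 − 61/165·R3.
R4 ← R4 + 337/660·R3.
R5 ← R5 − 337/660·R3.
R4 ← R4 / (300553/194340).
R1 ← R1 + 1944/3239·R4.
R2 ← R2 − 11917/16195·R4.
R3 ← R3 + 3261/3239·R4.
R5 ← R5 + 300553/194340·R4.
R5 reduces to 0 = 0, so the extra equation is consistent.
Reading off the reduced rows gives a = -1, b = -2, c = 1, d = 2.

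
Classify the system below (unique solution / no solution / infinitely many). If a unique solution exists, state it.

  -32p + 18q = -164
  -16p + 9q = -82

infinitely many solutions

Row-reduce:
R1 ← R1 / (-32).
R2 ← R2 + 16·R1.
Rank is 1 with 2 unknowns, leaving q free.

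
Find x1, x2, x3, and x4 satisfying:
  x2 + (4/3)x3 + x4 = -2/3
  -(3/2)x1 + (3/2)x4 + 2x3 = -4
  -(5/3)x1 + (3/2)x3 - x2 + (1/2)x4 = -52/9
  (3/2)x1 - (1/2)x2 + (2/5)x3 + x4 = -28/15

x1 = -1/3, x2 = 7/3, x3 = -3, x4 = 1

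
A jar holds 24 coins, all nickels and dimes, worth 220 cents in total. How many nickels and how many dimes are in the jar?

nickels: 4, dimes: 20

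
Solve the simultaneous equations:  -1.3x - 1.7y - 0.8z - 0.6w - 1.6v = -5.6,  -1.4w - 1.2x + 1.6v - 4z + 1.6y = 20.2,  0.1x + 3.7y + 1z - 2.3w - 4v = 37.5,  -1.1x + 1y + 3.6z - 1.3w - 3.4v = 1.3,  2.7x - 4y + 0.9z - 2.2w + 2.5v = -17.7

x = 4, y = 6, z = -4, w = -3, v = -3

Row-reduce the augmented matrix:
R1 ← R1 / (-13/10).
R2 ← R2 + 6/5·R1.
R3 ← R3 − 1/10·R1.
R4 ← R4 + 11/10·R1.
R5 ← R5 − 27/10·R1.
R2 ← R2 / (206/65).
R1 ← R1 − 17/13·R2.
R3 ← R3 − 232/65·R2.
R4 ← R4 − 317/130·R2.
R5 ← R5 + 979/130·R2.
R3 ← R3 / (475/103).
R1 ← R1 − 202/103·R3.
R2 ← R2 + 106/103·R3.
R4 ← R4 − 699/103·R3.
R5 ← R5 + 8767/1030·R3.
R4 ← R4 / (3627/1900).
R1 ← R1 − 1333/950·R4.
R2 ← R2 + 549/950·R4.
R3 ← R3 + 287/950·R4.
R5 ← R5 + 19067/2375·R4.
R5 ← R5 / (18936539/906750).
R1 ← R1 + 5194/2925·R5.
R2 ← R2 − 13318/10075·R5.
R3 ← R3 + 52294/90675·R5.
R4 ← R4 − 64156/18135·R5.
Reading off the reduced rows gives x = 4, y = 6, z = -4, w = -3, v = -3.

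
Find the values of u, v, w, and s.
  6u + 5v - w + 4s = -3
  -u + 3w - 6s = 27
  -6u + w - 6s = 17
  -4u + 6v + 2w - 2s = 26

u = 0, v = 2, w = 5, s = -2

Row-reduce the augmented matrix:
R1 ← R1 / (6).
R2 ← R2 + 1·R1.
R3 ← R3 + 6·R1.
R4 ← R4 + 4·R1.
R2 ← R2 / (5/6).
R1 ← R1 − 5/6·R2.
R3 ← R3 − 5·R2.
R4 ← R4 − 28/3·R2.
R3 ← R3 / (-17).
R1 ← R1 + 3·R3.
R2 ← R2 − 17/5·R3.
R4 ← R4 + 152/5·R3.
R4 ← R4 / (574/85).
R1 ← R1 − 12/17·R4.
R2 ← R2 + 2/5·R4.
R3 ← R3 + 30/17·R4.
Reading off the reduced rows gives u = 0, v = 2, w = 5, s = -2.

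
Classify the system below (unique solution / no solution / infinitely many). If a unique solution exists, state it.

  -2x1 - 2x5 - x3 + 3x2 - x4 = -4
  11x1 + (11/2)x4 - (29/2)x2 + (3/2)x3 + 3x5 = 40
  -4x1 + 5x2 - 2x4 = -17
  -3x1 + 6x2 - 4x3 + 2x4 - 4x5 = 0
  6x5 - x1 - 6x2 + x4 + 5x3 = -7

Row-reduce:
R1 ← R1 / (-2).
R2 ← R2 − 11·R1.
R3 ← R3 + 4·R1.
R4 ← R4 + 3·R1.
R5 ← R5 + 1·R1.
R2 ← R2 / (2).
R1 ← R1 + 3/2·R2.
R3 ← R3 + 1·R2.
R4 ← R4 − 3/2·R2.
R5 ← R5 + 15/2·R2.
Swap R3 and R4.
R3 ← R3 / (1/2).
R1 ← R1 + 5/2·R3.
R2 ← R2 + 2·R3.
R5 ← R5 + 19/2·R3.
Swap R4 and R5.
R4 ← R4 / (68).
R1 ← R1 − 18·R4.
R2 ← R2 − 14·R4.
R3 ← R3 − 7·R4.
Rank is 4 with 5 unknowns, leaving x5 free.

infinitely many solutions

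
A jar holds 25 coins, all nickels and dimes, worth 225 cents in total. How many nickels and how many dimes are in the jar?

nickels: 5, dimes: 20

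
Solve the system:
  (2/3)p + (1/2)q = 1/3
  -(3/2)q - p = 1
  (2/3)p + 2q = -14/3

no solution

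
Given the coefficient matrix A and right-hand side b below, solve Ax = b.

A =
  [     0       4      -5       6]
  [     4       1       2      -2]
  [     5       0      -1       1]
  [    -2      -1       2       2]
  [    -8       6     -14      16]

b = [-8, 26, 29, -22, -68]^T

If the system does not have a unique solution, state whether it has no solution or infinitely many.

x_1 = 6, x_2 = 0, x_3 = -2, x_4 = -3

Row-reduce the augmented matrix:
Swap R1 and R2.
R1 ← R1 / (4).
R3 ← R3 − 5·R1.
R4 ← R4 + 2·R1.
R5 ← R5 + 8·R1.
R2 ← R2 / (4).
R1 ← R1 − 1/4·R2.
R3 ← R3 + 5/4·R2.
R4 ← R4 + 1/2·R2.
R5 ← R5 − 8·R2.
R3 ← R3 / (-81/16).
R1 ← R1 − 13/16·R3.
R2 ← R2 + 5/4·R3.
R4 ← R4 − 19/8·R3.
R4 ← R4 / (346/81).
R1 ← R1 + 1/81·R4.
R2 ← R2 − 14/81·R4.
R3 ← R3 + 86/81·R4.
R5 reduces to 0 = 0, so the extra equation is consistent.
Reading off the reduced rows gives x_1 = 6, x_2 = 0, x_3 = -2, x_4 = -3.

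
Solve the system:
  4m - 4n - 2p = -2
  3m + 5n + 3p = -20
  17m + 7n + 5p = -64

Row-reduce:
R1 ← R1 / (4).
R2 ← R2 − 3·R1.
R3 ← R3 − 17·R1.
R2 ← R2 / (8).
R1 ← R1 + 1·R2.
R3 ← R3 − 24·R2.
Rank is 2 with 3 unknowns, leaving p free.

infinitely many solutions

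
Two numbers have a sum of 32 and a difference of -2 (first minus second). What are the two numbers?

Let x = first number, y = second number.
  x + y = 32
  x - y = -2
From equation 1: x = 32 − y.
Substitute into equation 2 and solve: y = 17.
Then x = 15.

first number: 15, second number: 17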